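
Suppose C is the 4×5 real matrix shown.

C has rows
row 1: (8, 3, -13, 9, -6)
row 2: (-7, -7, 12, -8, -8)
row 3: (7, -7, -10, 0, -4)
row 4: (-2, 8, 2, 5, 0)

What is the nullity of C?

Row reduce to echelon form.
R2 ← R2 + (7/8)·R1: [0, -35/8, 5/8, -1/8, -53/4]
R3 ← R3 − (7/8)·R1: [0, -77/8, 11/8, -63/8, 5/4]
R4 ← R4 + (1/4)·R1: [0, 35/4, -5/4, 29/4, -3/2]
R3 ← R3 − (11/5)·R2: [0, 0, 0, -38/5, 152/5]
R4 ← R4 + (2)·R2: [0, 0, 0, 7, -28]
R4 ← R4 + (35/38)·R3: [0, 0, 0, 0, 0]
3 nonzero rows, so rank(C) = 3.
C has 5 columns; by rank–nullity, nullity = 5 − 3 = 2.

2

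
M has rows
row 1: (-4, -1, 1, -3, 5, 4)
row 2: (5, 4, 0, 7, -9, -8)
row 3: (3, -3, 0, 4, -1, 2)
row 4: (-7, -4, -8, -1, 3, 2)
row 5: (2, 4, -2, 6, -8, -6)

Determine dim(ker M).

1

Row reduce to echelon form.
R2 ← R2 + (5/4)·R1: [0, 11/4, 5/4, 13/4, -11/4, -3]
R3 ← R3 + (3/4)·R1: [0, -15/4, 3/4, 7/4, 11/4, 5]
R4 ← R4 − (7/4)·R1: [0, -9/4, -39/4, 17/4, -23/4, -5]
R5 ← R5 + (1/2)·R1: [0, 7/2, -3/2, 9/2, -11/2, -4]
R3 ← R3 + (15/11)·R2: [0, 0, 27/11, 68/11, -1, 10/11]
R4 ← R4 + (9/11)·R2: [0, 0, -96/11, 76/11, -8, -82/11]
R5 ← R5 − (14/11)·R2: [0, 0, -34/11, 4/11, -2, -2/11]
R4 ← R4 + (32/9)·R3: [0, 0, 0, 260/9, -104/9, -38/9]
R5 ← R5 + (34/27)·R3: [0, 0, 0, 220/27, -88/27, 26/27]
R5 ← R5 − (11/39)·R4: [0, 0, 0, 0, 0, 28/13]
5 nonzero rows, so rank(M) = 5.
M has 6 columns; by rank–nullity, nullity = 6 − 5 = 1.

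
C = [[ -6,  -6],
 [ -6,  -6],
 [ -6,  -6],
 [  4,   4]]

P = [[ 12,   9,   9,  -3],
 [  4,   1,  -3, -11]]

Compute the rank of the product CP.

1

First compute CP:
[[-96, -60, -36,  84],
 [-96, -60, -36,  84],
 [-96, -60, -36,  84],
 [ 64,  40,  24, -56]]
Now row reduce the product.
R2 ← R2 − R1: [0, 0, 0, 0]
R3 ← R3 − R1: [0, 0, 0, 0]
R4 ← R4 + (2/3)·R1: [0, 0, 0, 0]
1 nonzero row, so rank(CP) = 1.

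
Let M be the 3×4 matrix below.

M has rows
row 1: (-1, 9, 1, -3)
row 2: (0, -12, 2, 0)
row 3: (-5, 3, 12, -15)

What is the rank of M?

Row reduce to echelon form.
R3 ← R3 − (5)·R1: [0, -42, 7, 0]
R3 ← R3 − (7/2)·R2: [0, 0, 0, 0]
Echelon form has 2 nonzero rows, so rank(M) = 2.

2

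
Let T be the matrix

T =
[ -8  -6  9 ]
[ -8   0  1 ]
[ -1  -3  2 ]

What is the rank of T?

Row reduce to echelon form.
R2 ← R2 − R1: [0, 6, -8]
R3 ← R3 − (1/8)·R1: [0, -9/4, 7/8]
R3 ← R3 + (3/8)·R2: [0, 0, -17/8]
Echelon form has 3 nonzero rows, so rank(T) = 3.

3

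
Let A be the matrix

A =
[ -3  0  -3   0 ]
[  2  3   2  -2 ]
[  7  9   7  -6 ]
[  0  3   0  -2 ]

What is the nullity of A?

2

Row reduce to echelon form.
R2 ← R2 + (2/3)·R1: [0, 3, 0, -2]
R3 ← R3 + (7/3)·R1: [0, 9, 0, -6]
R3 ← R3 − (3)·R2: [0, 0, 0, 0]
R4 ← R4 − R2: [0, 0, 0, 0]
2 nonzero rows, so rank(A) = 2.
A has 4 columns; by rank–nullity, nullity = 4 − 2 = 2.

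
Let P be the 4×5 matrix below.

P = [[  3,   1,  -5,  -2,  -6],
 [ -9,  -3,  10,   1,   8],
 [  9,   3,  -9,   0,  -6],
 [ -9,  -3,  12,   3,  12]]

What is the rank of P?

Row reduce to echelon form.
R2 ← R2 + (3)·R1: [0, 0, -5, -5, -10]
R3 ← R3 − (3)·R1: [0, 0, 6, 6, 12]
R4 ← R4 + (3)·R1: [0, 0, -3, -3, -6]
R3 ← R3 + (6/5)·R2: [0, 0, 0, 0, 0]
R4 ← R4 − (3/5)·R2: [0, 0, 0, 0, 0]
Echelon form has 2 nonzero rows, so rank(P) = 2.

2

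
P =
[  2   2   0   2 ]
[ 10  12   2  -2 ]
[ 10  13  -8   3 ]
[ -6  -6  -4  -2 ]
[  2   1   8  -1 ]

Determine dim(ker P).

1

Row reduce to echelon form.
R2 ← R2 − (5)·R1: [0, 2, 2, -12]
R3 ← R3 − (5)·R1: [0, 3, -8, -7]
R4 ← R4 + (3)·R1: [0, 0, -4, 4]
R5 ← R5 − R1: [0, -1, 8, -3]
R3 ← R3 − (3/2)·R2: [0, 0, -11, 11]
R5 ← R5 + (1/2)·R2: [0, 0, 9, -9]
R4 ← R4 − (4/11)·R3: [0, 0, 0, 0]
R5 ← R5 + (9/11)·R3: [0, 0, 0, 0]
3 nonzero rows, so rank(P) = 3.
P has 4 columns; by rank–nullity, nullity = 4 − 3 = 1.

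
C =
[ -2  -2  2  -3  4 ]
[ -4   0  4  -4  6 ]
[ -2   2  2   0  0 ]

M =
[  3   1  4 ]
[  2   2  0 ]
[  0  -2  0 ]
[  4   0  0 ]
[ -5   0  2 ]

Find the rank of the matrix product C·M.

First compute CM:
[[-42, -10,   0],
 [-58, -12,  -4],
 [ -2,  -2,  -8]]
Now row reduce the product.
R2 ← R2 − (29/21)·R1: [0, 38/21, -4]
R3 ← R3 − (1/21)·R1: [0, -32/21, -8]
R3 ← R3 + (16/19)·R2: [0, 0, -216/19]
3 nonzero rows, so rank(CM) = 3.

3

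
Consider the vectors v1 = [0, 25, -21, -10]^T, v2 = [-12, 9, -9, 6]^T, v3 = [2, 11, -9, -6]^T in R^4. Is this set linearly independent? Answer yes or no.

no

Form the matrix with these vectors as rows and row reduce.
Swap R1 ↔ R2
R3 ← R3 + (1/6)·R1: [0, 25/2, -21/2, -5]
R3 ← R3 − (1/2)·R2: [0, 0, 0, 0]
2 nonzero rows, so the 3 vectors span a space of dimension 2.
Since 2 < 3, the vectors are linearly dependent.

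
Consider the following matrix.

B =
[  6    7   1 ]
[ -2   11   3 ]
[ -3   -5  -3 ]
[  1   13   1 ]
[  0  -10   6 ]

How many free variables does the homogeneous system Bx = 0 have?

0

Row reduce to echelon form.
R2 ← R2 + (1/3)·R1: [0, 40/3, 10/3]
R3 ← R3 + (1/2)·R1: [0, -3/2, -5/2]
R4 ← R4 − (1/6)·R1: [0, 71/6, 5/6]
R3 ← R3 + (9/80)·R2: [0, 0, -17/8]
R4 ← R4 − (71/80)·R2: [0, 0, -17/8]
R5 ← R5 + (3/4)·R2: [0, 0, 17/2]
R4 ← R4 − R3: [0, 0, 0]
R5 ← R5 + (4)·R3: [0, 0, 0]
3 nonzero rows, so rank(B) = 3.
B has 3 columns; by rank–nullity, nullity = 3 − 3 = 0.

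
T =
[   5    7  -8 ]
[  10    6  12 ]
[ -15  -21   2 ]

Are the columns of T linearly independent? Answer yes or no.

yes

Row reduce T to echelon form.
R2 ← R2 − (2)·R1: [0, -8, 28]
R3 ← R3 + (3)·R1: [0, 0, -22]
3 pivots among 3 columns.
Every column is a pivot column, so the columns are linearly independent.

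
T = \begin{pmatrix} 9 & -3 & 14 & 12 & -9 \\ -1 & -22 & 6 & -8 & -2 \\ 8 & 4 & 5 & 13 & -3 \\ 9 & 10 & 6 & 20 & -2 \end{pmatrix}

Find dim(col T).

4

Row reduce to echelon form.
R2 ← R2 + (1/9)·R1: [0, -67/3, 68/9, -20/3, -3]
R3 ← R3 − (8/9)·R1: [0, 20/3, -67/9, 7/3, 5]
R4 ← R4 − R1: [0, 13, -8, 8, 7]
R3 ← R3 + (20/67)·R2: [0, 0, -1043/201, 23/67, 275/67]
R4 ← R4 + (39/67)·R2: [0, 0, -724/201, 276/67, 352/67]
R4 ← R4 − (724/1043)·R3: [0, 0, 0, 4048/1043, 2508/1043]
Echelon form has 4 nonzero rows, so rank(T) = 4.
The column space has dimension equal to the rank: 4.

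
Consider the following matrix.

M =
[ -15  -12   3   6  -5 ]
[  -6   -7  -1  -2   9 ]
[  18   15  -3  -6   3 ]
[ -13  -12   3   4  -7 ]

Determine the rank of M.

3

Row reduce to echelon form.
R2 ← R2 − (2/5)·R1: [0, -11/5, -11/5, -22/5, 11]
R3 ← R3 + (6/5)·R1: [0, 3/5, 3/5, 6/5, -3]
R4 ← R4 − (13/15)·R1: [0, -8/5, 2/5, -6/5, -8/3]
R3 ← R3 + (3/11)·R2: [0, 0, 0, 0, 0]
R4 ← R4 − (8/11)·R2: [0, 0, 2, 2, -32/3]
Swap R3 ↔ R4
Echelon form has 3 nonzero rows, so rank(M) = 3.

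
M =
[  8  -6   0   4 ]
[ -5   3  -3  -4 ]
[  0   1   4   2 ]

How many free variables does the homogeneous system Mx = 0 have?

2

Row reduce to echelon form.
R2 ← R2 + (5/8)·R1: [0, -3/4, -3, -3/2]
R3 ← R3 + (4/3)·R2: [0, 0, 0, 0]
2 nonzero rows, so rank(M) = 2.
M has 4 columns; by rank–nullity, nullity = 4 − 2 = 2.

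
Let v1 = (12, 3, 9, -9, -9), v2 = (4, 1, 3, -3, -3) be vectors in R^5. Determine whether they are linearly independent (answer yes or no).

no

Form the matrix with these vectors as rows and row reduce.
R2 ← R2 − (1/3)·R1: [0, 0, 0, 0, 0]
1 nonzero row, so the 2 vectors span a space of dimension 1.
Since 1 < 2, the vectors are linearly dependent.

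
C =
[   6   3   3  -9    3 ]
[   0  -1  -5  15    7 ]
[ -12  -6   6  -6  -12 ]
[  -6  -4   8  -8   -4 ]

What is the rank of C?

Row reduce to echelon form.
R3 ← R3 + (2)·R1: [0, 0, 12, -24, -6]
R4 ← R4 + R1: [0, -1, 11, -17, -1]
R4 ← R4 − R2: [0, 0, 16, -32, -8]
R4 ← R4 − (4/3)·R3: [0, 0, 0, 0, 0]
Echelon form has 3 nonzero rows, so rank(C) = 3.

3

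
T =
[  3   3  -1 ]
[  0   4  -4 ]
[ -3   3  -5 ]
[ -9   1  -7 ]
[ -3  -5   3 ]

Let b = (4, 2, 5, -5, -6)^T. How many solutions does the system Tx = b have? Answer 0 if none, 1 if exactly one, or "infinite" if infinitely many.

0

Row reduce the augmented matrix [T | b].
R3 ← R3 + R1: [0, 6, -6, 9]
R4 ← R4 + (3)·R1: [0, 10, -10, 7]
R5 ← R5 + R1: [0, -2, 2, -2]
R3 ← R3 − (3/2)·R2: [0, 0, 0, 6]
R4 ← R4 − (5/2)·R2: [0, 0, 0, 2]
R5 ← R5 + (1/2)·R2: [0, 0, 0, -1]
R4 ← R4 − (1/3)·R3: [0, 0, 0, 0]
R5 ← R5 + (1/6)·R3: [0, 0, 0, 0]
The echelon form has 3 nonzero rows; the last pivot sits in the augmented column, so rank(T) = 2 but rank([T|b]) = 3.
Since the ranks differ, the system is inconsistent.
It has no solutions.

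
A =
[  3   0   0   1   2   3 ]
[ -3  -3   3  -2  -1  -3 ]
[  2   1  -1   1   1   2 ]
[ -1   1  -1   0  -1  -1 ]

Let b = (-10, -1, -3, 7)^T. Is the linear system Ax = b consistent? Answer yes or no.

Row reduce the augmented matrix [A | b].
R2 ← R2 + R1: [0, -3, 3, -1, 1, 0, -11]
R3 ← R3 − (2/3)·R1: [0, 1, -1, 1/3, -1/3, 0, 11/3]
R4 ← R4 + (1/3)·R1: [0, 1, -1, 1/3, -1/3, 0, 11/3]
R3 ← R3 + (1/3)·R2: [0, 0, 0, 0, 0, 0, 0]
R4 ← R4 + (1/3)·R2: [0, 0, 0, 0, 0, 0, 0]
The echelon form has 2 nonzero rows, and every pivot lies in the first 6 columns, so rank(A) = rank([A|b]) = 2.
The system is consistent.

yes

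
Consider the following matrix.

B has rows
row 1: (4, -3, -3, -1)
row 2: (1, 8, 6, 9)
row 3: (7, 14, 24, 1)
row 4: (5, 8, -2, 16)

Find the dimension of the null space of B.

Row reduce to echelon form.
R2 ← R2 − (1/4)·R1: [0, 35/4, 27/4, 37/4]
R3 ← R3 − (7/4)·R1: [0, 77/4, 117/4, 11/4]
R4 ← R4 − (5/4)·R1: [0, 47/4, 7/4, 69/4]
R3 ← R3 − (11/5)·R2: [0, 0, 72/5, -88/5]
R4 ← R4 − (47/35)·R2: [0, 0, -256/35, 169/35]
R4 ← R4 + (32/63)·R3: [0, 0, 0, -37/9]
4 nonzero rows, so rank(B) = 4.
B has 4 columns; by rank–nullity, nullity = 4 − 4 = 0.

0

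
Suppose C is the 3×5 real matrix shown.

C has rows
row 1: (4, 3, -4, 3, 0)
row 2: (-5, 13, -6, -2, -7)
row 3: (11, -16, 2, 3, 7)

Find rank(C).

Row reduce to echelon form.
R2 ← R2 + (5/4)·R1: [0, 67/4, -11, 7/4, -7]
R3 ← R3 − (11/4)·R1: [0, -97/4, 13, -21/4, 7]
R3 ← R3 + (97/67)·R2: [0, 0, -196/67, -182/67, -210/67]
Echelon form has 3 nonzero rows, so rank(C) = 3.

3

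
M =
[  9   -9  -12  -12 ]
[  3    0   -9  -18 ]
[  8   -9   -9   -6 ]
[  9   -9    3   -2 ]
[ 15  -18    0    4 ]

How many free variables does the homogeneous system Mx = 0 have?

1

Row reduce to echelon form.
R2 ← R2 − (1/3)·R1: [0, 3, -5, -14]
R3 ← R3 − (8/9)·R1: [0, -1, 5/3, 14/3]
R4 ← R4 − R1: [0, 0, 15, 10]
R5 ← R5 − (5/3)·R1: [0, -3, 20, 24]
R3 ← R3 + (1/3)·R2: [0, 0, 0, 0]
R5 ← R5 + R2: [0, 0, 15, 10]
Swap R3 ↔ R4
R5 ← R5 − R3: [0, 0, 0, 0]
3 nonzero rows, so rank(M) = 3.
M has 4 columns; by rank–nullity, nullity = 4 − 3 = 1.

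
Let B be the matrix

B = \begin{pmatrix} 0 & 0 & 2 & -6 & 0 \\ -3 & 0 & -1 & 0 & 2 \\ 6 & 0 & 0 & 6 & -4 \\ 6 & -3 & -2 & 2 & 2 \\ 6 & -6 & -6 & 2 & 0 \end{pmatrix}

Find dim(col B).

4

Row reduce to echelon form.
Swap R1 ↔ R2
R3 ← R3 + (2)·R1: [0, 0, -2, 6, 0]
R4 ← R4 + (2)·R1: [0, -3, -4, 2, 6]
R5 ← R5 + (2)·R1: [0, -6, -8, 2, 4]
Swap R2 ↔ R4
R5 ← R5 − (2)·R2: [0, 0, 0, -2, -8]
R4 ← R4 + R3: [0, 0, 0, 0, 0]
Swap R4 ↔ R5
Echelon form has 4 nonzero rows, so rank(B) = 4.
The column space has dimension equal to the rank: 4.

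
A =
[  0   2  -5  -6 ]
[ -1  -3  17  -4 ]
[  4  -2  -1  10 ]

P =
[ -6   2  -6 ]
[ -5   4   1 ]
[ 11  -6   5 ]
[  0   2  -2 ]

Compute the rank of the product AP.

3

First compute AP:
[[-65,  26, -11],
 [208, -124,  96],
 [-25,  26, -51]]
Now row reduce the product.
R2 ← R2 + (16/5)·R1: [0, -204/5, 304/5]
R3 ← R3 − (5/13)·R1: [0, 16, -608/13]
R3 ← R3 + (20/51)·R2: [0, 0, -15200/663]
3 nonzero rows, so rank(AP) = 3.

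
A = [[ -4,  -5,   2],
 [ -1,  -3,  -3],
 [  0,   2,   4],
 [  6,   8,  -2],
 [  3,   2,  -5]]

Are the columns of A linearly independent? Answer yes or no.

Row reduce A to echelon form.
R2 ← R2 − (1/4)·R1: [0, -7/4, -7/2]
R4 ← R4 + (3/2)·R1: [0, 1/2, 1]
R5 ← R5 + (3/4)·R1: [0, -7/4, -7/2]
R3 ← R3 + (8/7)·R2: [0, 0, 0]
R4 ← R4 + (2/7)·R2: [0, 0, 0]
R5 ← R5 − R2: [0, 0, 0]
2 pivots among 3 columns.
Only 2 < 3 pivot columns, so the columns are linearly dependent.

no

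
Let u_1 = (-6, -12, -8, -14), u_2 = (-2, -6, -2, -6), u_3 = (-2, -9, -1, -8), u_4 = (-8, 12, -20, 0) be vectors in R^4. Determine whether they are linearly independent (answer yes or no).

no

Form the matrix with these vectors as rows and row reduce.
R2 ← R2 − (1/3)·R1: [0, -2, 2/3, -4/3]
R3 ← R3 − (1/3)·R1: [0, -5, 5/3, -10/3]
R4 ← R4 − (4/3)·R1: [0, 28, -28/3, 56/3]
R3 ← R3 − (5/2)·R2: [0, 0, 0, 0]
R4 ← R4 + (14)·R2: [0, 0, 0, 0]
2 nonzero rows, so the 4 vectors span a space of dimension 2.
Since 2 < 4, the vectors are linearly dependent.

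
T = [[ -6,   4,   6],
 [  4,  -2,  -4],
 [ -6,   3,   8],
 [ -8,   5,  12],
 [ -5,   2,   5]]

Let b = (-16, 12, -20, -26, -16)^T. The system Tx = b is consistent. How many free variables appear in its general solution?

0

Row reduce the augmented matrix [T | b].
R2 ← R2 + (2/3)·R1: [0, 2/3, 0, 4/3]
R3 ← R3 − R1: [0, -1, 2, -4]
R4 ← R4 − (4/3)·R1: [0, -1/3, 4, -14/3]
R5 ← R5 − (5/6)·R1: [0, -4/3, 0, -8/3]
R3 ← R3 + (3/2)·R2: [0, 0, 2, -2]
R4 ← R4 + (1/2)·R2: [0, 0, 4, -4]
R5 ← R5 + (2)·R2: [0, 0, 0, 0]
R4 ← R4 − (2)·R3: [0, 0, 0, 0]
The echelon form has 3 nonzero rows, and every pivot lies in the first 3 columns, so rank(T) = rank([T|b]) = 3.
The system is consistent.
Free variables = (unknowns) − (rank) = 3 − 3 = 0.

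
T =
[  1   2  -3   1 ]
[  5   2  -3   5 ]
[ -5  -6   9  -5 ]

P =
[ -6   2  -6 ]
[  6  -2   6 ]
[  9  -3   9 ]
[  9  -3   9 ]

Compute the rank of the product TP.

First compute TP:
[[-12,   4, -12],
 [  0,   0,   0],
 [ 30, -10,  30]]
Now row reduce the product.
R3 ← R3 + (5/2)·R1: [0, 0, 0]
1 nonzero row, so rank(TP) = 1.

1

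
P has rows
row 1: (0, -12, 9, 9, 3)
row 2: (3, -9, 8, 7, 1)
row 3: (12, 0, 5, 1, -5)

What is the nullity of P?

3

Row reduce to echelon form.
Swap R1 ↔ R2
R3 ← R3 − (4)·R1: [0, 36, -27, -27, -9]
R3 ← R3 + (3)·R2: [0, 0, 0, 0, 0]
2 nonzero rows, so rank(P) = 2.
P has 5 columns; by rank–nullity, nullity = 5 − 2 = 3.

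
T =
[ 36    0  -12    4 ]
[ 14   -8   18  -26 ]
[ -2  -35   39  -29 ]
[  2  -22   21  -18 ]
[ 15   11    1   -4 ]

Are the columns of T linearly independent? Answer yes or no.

Row reduce T to echelon form.
R2 ← R2 − (7/18)·R1: [0, -8, 68/3, -248/9]
R3 ← R3 + (1/18)·R1: [0, -35, 115/3, -259/9]
R4 ← R4 − (1/18)·R1: [0, -22, 65/3, -164/9]
R5 ← R5 − (5/12)·R1: [0, 11, 6, -17/3]
R3 ← R3 − (35/8)·R2: [0, 0, -365/6, 826/9]
R4 ← R4 − (11/4)·R2: [0, 0, -122/3, 518/9]
R5 ← R5 + (11/8)·R2: [0, 0, 223/6, -392/9]
R4 ← R4 − (244/365)·R3: [0, 0, 0, -1386/365]
R5 ← R5 + (223/365)·R3: [0, 0, 0, 13706/1095]
R5 ← R5 + (89/27)·R4: [0, 0, 0, 0]
4 pivots among 4 columns.
Every column is a pivot column, so the columns are linearly independent.

yes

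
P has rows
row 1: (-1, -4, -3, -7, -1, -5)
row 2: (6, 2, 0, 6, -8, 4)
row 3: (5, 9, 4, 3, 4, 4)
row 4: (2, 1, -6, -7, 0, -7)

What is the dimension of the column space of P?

4

Row reduce to echelon form.
R2 ← R2 + (6)·R1: [0, -22, -18, -36, -14, -26]
R3 ← R3 + (5)·R1: [0, -11, -11, -32, -1, -21]
R4 ← R4 + (2)·R1: [0, -7, -12, -21, -2, -17]
R3 ← R3 − (1/2)·R2: [0, 0, -2, -14, 6, -8]
R4 ← R4 − (7/22)·R2: [0, 0, -69/11, -105/11, 27/11, -96/11]
R4 ← R4 − (69/22)·R3: [0, 0, 0, 378/11, -180/11, 180/11]
Echelon form has 4 nonzero rows, so rank(P) = 4.
The column space has dimension equal to the rank: 4.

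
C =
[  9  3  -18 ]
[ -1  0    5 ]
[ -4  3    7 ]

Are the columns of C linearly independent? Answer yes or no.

yes

Row reduce C to echelon form.
R2 ← R2 + (1/9)·R1: [0, 1/3, 3]
R3 ← R3 + (4/9)·R1: [0, 13/3, -1]
R3 ← R3 − (13)·R2: [0, 0, -40]
3 pivots among 3 columns.
Every column is a pivot column, so the columns are linearly independent.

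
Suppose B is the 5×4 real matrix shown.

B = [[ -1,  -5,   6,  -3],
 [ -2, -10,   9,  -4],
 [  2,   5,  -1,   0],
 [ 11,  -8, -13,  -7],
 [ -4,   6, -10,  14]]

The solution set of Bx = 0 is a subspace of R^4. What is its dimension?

0

Row reduce to echelon form.
R2 ← R2 − (2)·R1: [0, 0, -3, 2]
R3 ← R3 + (2)·R1: [0, -5, 11, -6]
R4 ← R4 + (11)·R1: [0, -63, 53, -40]
R5 ← R5 − (4)·R1: [0, 26, -34, 26]
Swap R2 ↔ R3
R4 ← R4 − (63/5)·R2: [0, 0, -428/5, 178/5]
R5 ← R5 + (26/5)·R2: [0, 0, 116/5, -26/5]
R4 ← R4 − (428/15)·R3: [0, 0, 0, -322/15]
R5 ← R5 + (116/15)·R3: [0, 0, 0, 154/15]
R5 ← R5 + (11/23)·R4: [0, 0, 0, 0]
4 nonzero rows, so rank(B) = 4.
B has 4 columns; by rank–nullity, nullity = 4 − 4 = 0.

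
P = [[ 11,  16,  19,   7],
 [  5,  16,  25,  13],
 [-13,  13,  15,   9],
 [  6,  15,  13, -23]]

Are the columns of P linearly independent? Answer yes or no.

yes

Row reduce P to echelon form.
R2 ← R2 − (5/11)·R1: [0, 96/11, 180/11, 108/11]
R3 ← R3 + (13/11)·R1: [0, 351/11, 412/11, 190/11]
R4 ← R4 − (6/11)·R1: [0, 69/11, 29/11, -295/11]
R3 ← R3 − (117/32)·R2: [0, 0, -179/8, -149/8]
R4 ← R4 − (23/32)·R2: [0, 0, -73/8, -271/8]
R4 ← R4 − (73/179)·R3: [0, 0, 0, -4704/179]
4 pivots among 4 columns.
Every column is a pivot column, so the columns are linearly independent.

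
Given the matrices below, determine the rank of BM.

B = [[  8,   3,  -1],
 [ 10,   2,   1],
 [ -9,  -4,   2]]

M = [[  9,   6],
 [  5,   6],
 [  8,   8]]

2

First compute BM:
[[ 79,  58],
 [108,  80],
 [-85, -62]]
Now row reduce the product.
R2 ← R2 − (108/79)·R1: [0, 56/79]
R3 ← R3 + (85/79)·R1: [0, 32/79]
R3 ← R3 − (4/7)·R2: [0, 0]
2 nonzero rows, so rank(BM) = 2.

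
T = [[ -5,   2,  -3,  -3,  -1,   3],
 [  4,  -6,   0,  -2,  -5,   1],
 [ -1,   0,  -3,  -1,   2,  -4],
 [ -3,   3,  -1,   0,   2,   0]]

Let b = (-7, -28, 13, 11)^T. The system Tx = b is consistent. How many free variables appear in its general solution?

3

Row reduce the augmented matrix [T | b].
R2 ← R2 + (4/5)·R1: [0, -22/5, -12/5, -22/5, -29/5, 17/5, -168/5]
R3 ← R3 − (1/5)·R1: [0, -2/5, -12/5, -2/5, 11/5, -23/5, 72/5]
R4 ← R4 − (3/5)·R1: [0, 9/5, 4/5, 9/5, 13/5, -9/5, 76/5]
R3 ← R3 − (1/11)·R2: [0, 0, -24/11, 0, 30/11, -54/11, 192/11]
R4 ← R4 + (9/22)·R2: [0, 0, -2/11, 0, 5/22, -9/22, 16/11]
R4 ← R4 − (1/12)·R3: [0, 0, 0, 0, 0, 0, 0]
The echelon form has 3 nonzero rows, and every pivot lies in the first 6 columns, so rank(T) = rank([T|b]) = 3.
The system is consistent.
Free variables = (unknowns) − (rank) = 6 − 3 = 3.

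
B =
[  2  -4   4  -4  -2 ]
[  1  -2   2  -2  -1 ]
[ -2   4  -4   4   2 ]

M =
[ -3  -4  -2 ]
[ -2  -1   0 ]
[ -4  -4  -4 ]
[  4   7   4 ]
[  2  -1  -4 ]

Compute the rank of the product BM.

First compute BM:
[[-34, -46, -28],
 [-17, -23, -14],
 [ 34,  46,  28]]
Now row reduce the product.
R2 ← R2 − (1/2)·R1: [0, 0, 0]
R3 ← R3 + R1: [0, 0, 0]
1 nonzero row, so rank(BM) = 1.

1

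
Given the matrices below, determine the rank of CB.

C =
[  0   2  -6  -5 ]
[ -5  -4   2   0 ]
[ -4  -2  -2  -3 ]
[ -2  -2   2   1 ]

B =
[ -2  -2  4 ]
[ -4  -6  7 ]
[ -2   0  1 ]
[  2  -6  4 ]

First compute CB:
[[ -6,  18, -12],
 [ 22,  34, -46],
 [ 14,  38, -44],
 [ 10,  10, -16]]
Now row reduce the product.
R2 ← R2 + (11/3)·R1: [0, 100, -90]
R3 ← R3 + (7/3)·R1: [0, 80, -72]
R4 ← R4 + (5/3)·R1: [0, 40, -36]
R3 ← R3 − (4/5)·R2: [0, 0, 0]
R4 ← R4 − (2/5)·R2: [0, 0, 0]
2 nonzero rows, so rank(CB) = 2.

2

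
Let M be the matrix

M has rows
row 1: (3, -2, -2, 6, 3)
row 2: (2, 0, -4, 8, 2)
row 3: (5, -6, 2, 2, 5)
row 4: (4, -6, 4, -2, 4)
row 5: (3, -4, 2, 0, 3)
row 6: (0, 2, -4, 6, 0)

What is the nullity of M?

3

Row reduce to echelon form.
R2 ← R2 − (2/3)·R1: [0, 4/3, -8/3, 4, 0]
R3 ← R3 − (5/3)·R1: [0, -8/3, 16/3, -8, 0]
R4 ← R4 − (4/3)·R1: [0, -10/3, 20/3, -10, 0]
R5 ← R5 − R1: [0, -2, 4, -6, 0]
R3 ← R3 + (2)·R2: [0, 0, 0, 0, 0]
R4 ← R4 + (5/2)·R2: [0, 0, 0, 0, 0]
R5 ← R5 + (3/2)·R2: [0, 0, 0, 0, 0]
R6 ← R6 − (3/2)·R2: [0, 0, 0, 0, 0]
2 nonzero rows, so rank(M) = 2.
M has 5 columns; by rank–nullity, nullity = 5 − 2 = 3.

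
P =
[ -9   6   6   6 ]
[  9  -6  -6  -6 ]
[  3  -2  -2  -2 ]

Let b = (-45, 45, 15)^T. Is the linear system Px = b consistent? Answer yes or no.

Row reduce the augmented matrix [P | b].
R2 ← R2 + R1: [0, 0, 0, 0, 0]
R3 ← R3 + (1/3)·R1: [0, 0, 0, 0, 0]
The echelon form has 1 nonzero rows, and every pivot lies in the first 4 columns, so rank(P) = rank([P|b]) = 1.
The system is consistent.

yes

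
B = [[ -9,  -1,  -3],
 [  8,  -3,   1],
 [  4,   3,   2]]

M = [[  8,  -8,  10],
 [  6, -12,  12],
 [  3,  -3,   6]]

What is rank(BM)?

3

First compute BM:
[[-87,  93, -120],
 [ 49, -31,  50],
 [ 56, -74,  88]]
Now row reduce the product.
R2 ← R2 + (49/87)·R1: [0, 620/29, -510/29]
R3 ← R3 + (56/87)·R1: [0, -410/29, 312/29]
R3 ← R3 + (41/62)·R2: [0, 0, -27/31]
3 nonzero rows, so rank(BM) = 3.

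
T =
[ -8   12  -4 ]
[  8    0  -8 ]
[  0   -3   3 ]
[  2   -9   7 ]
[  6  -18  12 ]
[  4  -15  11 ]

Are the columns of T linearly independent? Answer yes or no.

Row reduce T to echelon form.
R2 ← R2 + R1: [0, 12, -12]
R4 ← R4 + (1/4)·R1: [0, -6, 6]
R5 ← R5 + (3/4)·R1: [0, -9, 9]
R6 ← R6 + (1/2)·R1: [0, -9, 9]
R3 ← R3 + (1/4)·R2: [0, 0, 0]
R4 ← R4 + (1/2)·R2: [0, 0, 0]
R5 ← R5 + (3/4)·R2: [0, 0, 0]
R6 ← R6 + (3/4)·R2: [0, 0, 0]
2 pivots among 3 columns.
Only 2 < 3 pivot columns, so the columns are linearly dependent.

no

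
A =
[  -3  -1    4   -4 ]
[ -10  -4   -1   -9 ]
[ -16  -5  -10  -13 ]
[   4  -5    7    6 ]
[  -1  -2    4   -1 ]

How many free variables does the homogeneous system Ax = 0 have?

1

Row reduce to echelon form.
R2 ← R2 − (10/3)·R1: [0, -2/3, -43/3, 13/3]
R3 ← R3 − (16/3)·R1: [0, 1/3, -94/3, 25/3]
R4 ← R4 + (4/3)·R1: [0, -19/3, 37/3, 2/3]
R5 ← R5 − (1/3)·R1: [0, -5/3, 8/3, 1/3]
R3 ← R3 + (1/2)·R2: [0, 0, -77/2, 21/2]
R4 ← R4 − (19/2)·R2: [0, 0, 297/2, -81/2]
R5 ← R5 − (5/2)·R2: [0, 0, 77/2, -21/2]
R4 ← R4 + (27/7)·R3: [0, 0, 0, 0]
R5 ← R5 + R3: [0, 0, 0, 0]
3 nonzero rows, so rank(A) = 3.
A has 4 columns; by rank–nullity, nullity = 4 − 3 = 1.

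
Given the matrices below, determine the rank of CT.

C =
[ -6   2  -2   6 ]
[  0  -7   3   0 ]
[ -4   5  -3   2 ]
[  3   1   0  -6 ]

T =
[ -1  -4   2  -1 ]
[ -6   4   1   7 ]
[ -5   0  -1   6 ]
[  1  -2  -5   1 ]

3

First compute CT:
[[ 10,  20, -38,  14],
 [ 27, -28, -10, -31],
 [ -9,  32, -10,  23],
 [-15,   4,  37,  -2]]
Now row reduce the product.
R2 ← R2 − (27/10)·R1: [0, -82, 463/5, -344/5]
R3 ← R3 + (9/10)·R1: [0, 50, -221/5, 178/5]
R4 ← R4 + (3/2)·R1: [0, 34, -20, 19]
R3 ← R3 + (25/41)·R2: [0, 0, 2514/205, -1302/205]
R4 ← R4 + (17/41)·R2: [0, 0, 3771/205, -1953/205]
R4 ← R4 − (3/2)·R3: [0, 0, 0, 0]
3 nonzero rows, so rank(CT) = 3.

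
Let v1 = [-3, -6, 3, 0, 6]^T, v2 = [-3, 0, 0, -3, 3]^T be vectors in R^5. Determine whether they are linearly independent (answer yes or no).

yes

Form the matrix with these vectors as rows and row reduce.
R2 ← R2 − R1: [0, 6, -3, -3, -3]
2 nonzero rows, so the 2 vectors span a space of dimension 2.
Since 2 = 2, the vectors are linearly independent.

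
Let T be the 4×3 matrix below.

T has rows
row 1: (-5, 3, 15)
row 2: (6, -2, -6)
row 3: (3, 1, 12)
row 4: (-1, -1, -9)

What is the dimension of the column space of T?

Row reduce to echelon form.
R2 ← R2 + (6/5)·R1: [0, 8/5, 12]
R3 ← R3 + (3/5)·R1: [0, 14/5, 21]
R4 ← R4 − (1/5)·R1: [0, -8/5, -12]
R3 ← R3 − (7/4)·R2: [0, 0, 0]
R4 ← R4 + R2: [0, 0, 0]
Echelon form has 2 nonzero rows, so rank(T) = 2.
The column space has dimension equal to the rank: 2.

2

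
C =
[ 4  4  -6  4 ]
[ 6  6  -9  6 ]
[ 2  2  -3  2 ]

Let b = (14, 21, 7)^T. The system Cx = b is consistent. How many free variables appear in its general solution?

Row reduce the augmented matrix [C | b].
R2 ← R2 − (3/2)·R1: [0, 0, 0, 0, 0]
R3 ← R3 − (1/2)·R1: [0, 0, 0, 0, 0]
The echelon form has 1 nonzero rows, and every pivot lies in the first 4 columns, so rank(C) = rank([C|b]) = 1.
The system is consistent.
Free variables = (unknowns) − (rank) = 4 − 1 = 3.

3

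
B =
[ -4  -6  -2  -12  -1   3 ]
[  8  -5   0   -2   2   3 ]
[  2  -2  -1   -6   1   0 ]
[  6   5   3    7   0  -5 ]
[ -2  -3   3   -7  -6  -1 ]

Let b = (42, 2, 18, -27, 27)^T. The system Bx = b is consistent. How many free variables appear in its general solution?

1

Row reduce the augmented matrix [B | b].
R2 ← R2 + (2)·R1: [0, -17, -4, -26, 0, 9, 86]
R3 ← R3 + (1/2)·R1: [0, -5, -2, -12, 1/2, 3/2, 39]
R4 ← R4 + (3/2)·R1: [0, -4, 0, -11, -3/2, -1/2, 36]
R5 ← R5 − (1/2)·R1: [0, 0, 4, -1, -11/2, -5/2, 6]
R3 ← R3 − (5/17)·R2: [0, 0, -14/17, -74/17, 1/2, -39/34, 233/17]
R4 ← R4 − (4/17)·R2: [0, 0, 16/17, -83/17, -3/2, -89/34, 268/17]
R4 ← R4 + (8/7)·R3: [0, 0, 0, -69/7, -13/14, -55/14, 220/7]
R5 ← R5 + (34/7)·R3: [0, 0, 0, -155/7, -43/14, -113/14, 508/7]
R5 ← R5 − (155/69)·R4: [0, 0, 0, 0, -68/69, 52/69, 136/69]
The echelon form has 5 nonzero rows, and every pivot lies in the first 6 columns, so rank(B) = rank([B|b]) = 5.
The system is consistent.
Free variables = (unknowns) − (rank) = 6 − 5 = 1.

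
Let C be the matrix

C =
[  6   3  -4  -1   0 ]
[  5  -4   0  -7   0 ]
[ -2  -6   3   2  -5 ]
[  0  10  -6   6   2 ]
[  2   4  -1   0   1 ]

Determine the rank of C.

5

Row reduce to echelon form.
R2 ← R2 − (5/6)·R1: [0, -13/2, 10/3, -37/6, 0]
R3 ← R3 + (1/3)·R1: [0, -5, 5/3, 5/3, -5]
R5 ← R5 − (1/3)·R1: [0, 3, 1/3, 1/3, 1]
R3 ← R3 − (10/13)·R2: [0, 0, -35/39, 250/39, -5]
R4 ← R4 + (20/13)·R2: [0, 0, -34/39, -136/39, 2]
R5 ← R5 + (6/13)·R2: [0, 0, 73/39, -98/39, 1]
R4 ← R4 − (34/35)·R3: [0, 0, 0, -68/7, 48/7]
R5 ← R5 + (73/35)·R3: [0, 0, 0, 76/7, -66/7]
R5 ← R5 + (19/17)·R4: [0, 0, 0, 0, -30/17]
Echelon form has 5 nonzero rows, so rank(C) = 5.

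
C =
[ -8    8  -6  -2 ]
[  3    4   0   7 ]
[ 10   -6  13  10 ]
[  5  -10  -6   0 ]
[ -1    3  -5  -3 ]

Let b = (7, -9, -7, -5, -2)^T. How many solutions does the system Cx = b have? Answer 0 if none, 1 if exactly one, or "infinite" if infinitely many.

0

Row reduce the augmented matrix [C | b].
R2 ← R2 + (3/8)·R1: [0, 7, -9/4, 25/4, -51/8]
R3 ← R3 + (5/4)·R1: [0, 4, 11/2, 15/2, 7/4]
R4 ← R4 + (5/8)·R1: [0, -5, -39/4, -5/4, -5/8]
R5 ← R5 − (1/8)·R1: [0, 2, -17/4, -11/4, -23/8]
R3 ← R3 − (4/7)·R2: [0, 0, 95/14, 55/14, 151/28]
R4 ← R4 + (5/7)·R2: [0, 0, -159/14, 45/14, -145/28]
R5 ← R5 − (2/7)·R2: [0, 0, -101/28, -127/28, -59/56]
R4 ← R4 + (159/95)·R3: [0, 0, 0, 186/19, 731/190]
R5 ← R5 + (101/190)·R3: [0, 0, 0, -93/38, 689/380]
R5 ← R5 + (1/4)·R4: [0, 0, 0, 0, 111/40]
The echelon form has 5 nonzero rows; the last pivot sits in the augmented column, so rank(C) = 4 but rank([C|b]) = 5.
Since the ranks differ, the system is inconsistent.
It has no solutions.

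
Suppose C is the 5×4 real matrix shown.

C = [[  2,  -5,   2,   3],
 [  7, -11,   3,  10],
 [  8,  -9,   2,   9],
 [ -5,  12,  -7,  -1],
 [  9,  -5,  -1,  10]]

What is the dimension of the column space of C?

Row reduce to echelon form.
R2 ← R2 − (7/2)·R1: [0, 13/2, -4, -1/2]
R3 ← R3 − (4)·R1: [0, 11, -6, -3]
R4 ← R4 + (5/2)·R1: [0, -1/2, -2, 13/2]
R5 ← R5 − (9/2)·R1: [0, 35/2, -10, -7/2]
R3 ← R3 − (22/13)·R2: [0, 0, 10/13, -28/13]
R4 ← R4 + (1/13)·R2: [0, 0, -30/13, 84/13]
R5 ← R5 − (35/13)·R2: [0, 0, 10/13, -28/13]
R4 ← R4 + (3)·R3: [0, 0, 0, 0]
R5 ← R5 − R3: [0, 0, 0, 0]
Echelon form has 3 nonzero rows, so rank(C) = 3.
The column space has dimension equal to the rank: 3.

3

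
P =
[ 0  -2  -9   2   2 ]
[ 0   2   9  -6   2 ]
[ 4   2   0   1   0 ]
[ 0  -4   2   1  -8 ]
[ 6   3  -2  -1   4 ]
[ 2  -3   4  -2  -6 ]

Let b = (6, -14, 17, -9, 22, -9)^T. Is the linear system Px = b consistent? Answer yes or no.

yes

Row reduce the augmented matrix [P | b].
Swap R1 ↔ R3
R5 ← R5 − (3/2)·R1: [0, 0, -2, -5/2, 4, -7/2]
R6 ← R6 − (1/2)·R1: [0, -4, 4, -5/2, -6, -35/2]
R3 ← R3 + R2: [0, 0, 0, -4, 4, -8]
R4 ← R4 + (2)·R2: [0, 0, 20, -11, -4, -37]
R6 ← R6 + (2)·R2: [0, 0, 22, -29/2, -2, -91/2]
Swap R3 ↔ R4
R5 ← R5 + (1/10)·R3: [0, 0, 0, -18/5, 18/5, -36/5]
R6 ← R6 − (11/10)·R3: [0, 0, 0, -12/5, 12/5, -24/5]
R5 ← R5 − (9/10)·R4: [0, 0, 0, 0, 0, 0]
R6 ← R6 − (3/5)·R4: [0, 0, 0, 0, 0, 0]
The echelon form has 4 nonzero rows, and every pivot lies in the first 5 columns, so rank(P) = rank([P|b]) = 4.
The system is consistent.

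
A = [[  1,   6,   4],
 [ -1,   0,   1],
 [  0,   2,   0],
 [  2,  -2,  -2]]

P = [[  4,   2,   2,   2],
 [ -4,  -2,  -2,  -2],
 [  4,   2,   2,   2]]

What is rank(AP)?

First compute AP:
[[ -4,  -2,  -2,  -2],
 [  0,   0,   0,   0],
 [ -8,  -4,  -4,  -4],
 [  8,   4,   4,   4]]
Now row reduce the product.
R3 ← R3 − (2)·R1: [0, 0, 0, 0]
R4 ← R4 + (2)·R1: [0, 0, 0, 0]
1 nonzero row, so rank(AP) = 1.

1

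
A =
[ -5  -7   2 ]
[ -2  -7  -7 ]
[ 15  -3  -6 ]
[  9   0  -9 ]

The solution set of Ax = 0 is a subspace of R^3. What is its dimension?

0

Row reduce to echelon form.
R2 ← R2 − (2/5)·R1: [0, -21/5, -39/5]
R3 ← R3 + (3)·R1: [0, -24, 0]
R4 ← R4 + (9/5)·R1: [0, -63/5, -27/5]
R3 ← R3 − (40/7)·R2: [0, 0, 312/7]
R4 ← R4 − (3)·R2: [0, 0, 18]
R4 ← R4 − (21/52)·R3: [0, 0, 0]
3 nonzero rows, so rank(A) = 3.
A has 3 columns; by rank–nullity, nullity = 3 − 3 = 0.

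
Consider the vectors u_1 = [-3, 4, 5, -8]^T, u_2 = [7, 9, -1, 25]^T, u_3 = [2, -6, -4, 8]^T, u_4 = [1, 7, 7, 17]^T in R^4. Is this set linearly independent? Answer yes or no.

Form the matrix with these vectors as rows and row reduce.
R2 ← R2 + (7/3)·R1: [0, 55/3, 32/3, 19/3]
R3 ← R3 + (2/3)·R1: [0, -10/3, -2/3, 8/3]
R4 ← R4 + (1/3)·R1: [0, 25/3, 26/3, 43/3]
R3 ← R3 + (2/11)·R2: [0, 0, 14/11, 42/11]
R4 ← R4 − (5/11)·R2: [0, 0, 42/11, 126/11]
R4 ← R4 − (3)·R3: [0, 0, 0, 0]
3 nonzero rows, so the 4 vectors span a space of dimension 3.
Since 3 < 4, the vectors are linearly dependent.

no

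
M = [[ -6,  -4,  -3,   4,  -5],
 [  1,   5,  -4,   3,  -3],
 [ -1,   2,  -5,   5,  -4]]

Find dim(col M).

Row reduce to echelon form.
R2 ← R2 + (1/6)·R1: [0, 13/3, -9/2, 11/3, -23/6]
R3 ← R3 − (1/6)·R1: [0, 8/3, -9/2, 13/3, -19/6]
R3 ← R3 − (8/13)·R2: [0, 0, -45/26, 27/13, -21/26]
Echelon form has 3 nonzero rows, so rank(M) = 3.
The column space has dimension equal to the rank: 3.

3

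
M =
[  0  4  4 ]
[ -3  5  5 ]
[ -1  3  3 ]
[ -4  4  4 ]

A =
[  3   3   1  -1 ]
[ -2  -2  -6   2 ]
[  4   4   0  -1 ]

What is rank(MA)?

2

First compute MA:
[[  8,   8, -24,   4],
 [  1,   1, -33,   8],
 [  3,   3, -19,   4],
 [ -4,  -4, -28,   8]]
Now row reduce the product.
R2 ← R2 − (1/8)·R1: [0, 0, -30, 15/2]
R3 ← R3 − (3/8)·R1: [0, 0, -10, 5/2]
R4 ← R4 + (1/2)·R1: [0, 0, -40, 10]
R3 ← R3 − (1/3)·R2: [0, 0, 0, 0]
R4 ← R4 − (4/3)·R2: [0, 0, 0, 0]
2 nonzero rows, so rank(MA) = 2.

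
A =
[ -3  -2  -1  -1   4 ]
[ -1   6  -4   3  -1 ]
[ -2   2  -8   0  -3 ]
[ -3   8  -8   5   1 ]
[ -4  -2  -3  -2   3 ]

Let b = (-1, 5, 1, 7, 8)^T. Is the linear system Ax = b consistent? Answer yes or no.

Row reduce the augmented matrix [A | b].
R2 ← R2 − (1/3)·R1: [0, 20/3, -11/3, 10/3, -7/3, 16/3]
R3 ← R3 − (2/3)·R1: [0, 10/3, -22/3, 2/3, -17/3, 5/3]
R4 ← R4 − R1: [0, 10, -7, 6, -3, 8]
R5 ← R5 − (4/3)·R1: [0, 2/3, -5/3, -2/3, -7/3, 28/3]
R3 ← R3 − (1/2)·R2: [0, 0, -11/2, -1, -9/2, -1]
R4 ← R4 − (3/2)·R2: [0, 0, -3/2, 1, 1/2, 0]
R5 ← R5 − (1/10)·R2: [0, 0, -13/10, -1, -21/10, 44/5]
R4 ← R4 − (3/11)·R3: [0, 0, 0, 14/11, 19/11, 3/11]
R5 ← R5 − (13/55)·R3: [0, 0, 0, -42/55, -57/55, 497/55]
R5 ← R5 + (3/5)·R4: [0, 0, 0, 0, 0, 46/5]
The echelon form has 5 nonzero rows; the last pivot sits in the augmented column, so rank(A) = 4 but rank([A|b]) = 5.
Since the ranks differ, the system is inconsistent.

no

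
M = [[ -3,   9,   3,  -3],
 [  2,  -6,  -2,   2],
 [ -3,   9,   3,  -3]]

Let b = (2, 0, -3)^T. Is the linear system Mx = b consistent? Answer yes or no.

no

Row reduce the augmented matrix [M | b].
R2 ← R2 + (2/3)·R1: [0, 0, 0, 0, 4/3]
R3 ← R3 − R1: [0, 0, 0, 0, -5]
R3 ← R3 + (15/4)·R2: [0, 0, 0, 0, 0]
The echelon form has 2 nonzero rows; the last pivot sits in the augmented column, so rank(M) = 1 but rank([M|b]) = 2.
Since the ranks differ, the system is inconsistent.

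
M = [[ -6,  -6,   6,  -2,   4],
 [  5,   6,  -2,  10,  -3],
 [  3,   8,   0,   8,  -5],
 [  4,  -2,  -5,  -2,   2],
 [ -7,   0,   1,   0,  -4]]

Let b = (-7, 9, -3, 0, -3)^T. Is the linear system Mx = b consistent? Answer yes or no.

Row reduce the augmented matrix [M | b].
R2 ← R2 + (5/6)·R1: [0, 1, 3, 25/3, 1/3, 19/6]
R3 ← R3 + (1/2)·R1: [0, 5, 3, 7, -3, -13/2]
R4 ← R4 + (2/3)·R1: [0, -6, -1, -10/3, 14/3, -14/3]
R5 ← R5 − (7/6)·R1: [0, 7, -6, 7/3, -26/3, 31/6]
R3 ← R3 − (5)·R2: [0, 0, -12, -104/3, -14/3, -67/3]
R4 ← R4 + (6)·R2: [0, 0, 17, 140/3, 20/3, 43/3]
R5 ← R5 − (7)·R2: [0, 0, -27, -56, -11, -17]
R4 ← R4 + (17/12)·R3: [0, 0, 0, -22/9, 1/18, -623/36]
R5 ← R5 − (9/4)·R3: [0, 0, 0, 22, -1/2, 133/4]
R5 ← R5 + (9)·R4: [0, 0, 0, 0, 0, -245/2]
The echelon form has 5 nonzero rows; the last pivot sits in the augmented column, so rank(M) = 4 but rank([M|b]) = 5.
Since the ranks differ, the system is inconsistent.

no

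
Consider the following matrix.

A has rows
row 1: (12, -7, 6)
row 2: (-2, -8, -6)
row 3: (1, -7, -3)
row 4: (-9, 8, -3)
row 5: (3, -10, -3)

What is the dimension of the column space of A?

2

Row reduce to echelon form.
R2 ← R2 + (1/6)·R1: [0, -55/6, -5]
R3 ← R3 − (1/12)·R1: [0, -77/12, -7/2]
R4 ← R4 + (3/4)·R1: [0, 11/4, 3/2]
R5 ← R5 − (1/4)·R1: [0, -33/4, -9/2]
R3 ← R3 − (7/10)·R2: [0, 0, 0]
R4 ← R4 + (3/10)·R2: [0, 0, 0]
R5 ← R5 − (9/10)·R2: [0, 0, 0]
Echelon form has 2 nonzero rows, so rank(A) = 2.
The column space has dimension equal to the rank: 2.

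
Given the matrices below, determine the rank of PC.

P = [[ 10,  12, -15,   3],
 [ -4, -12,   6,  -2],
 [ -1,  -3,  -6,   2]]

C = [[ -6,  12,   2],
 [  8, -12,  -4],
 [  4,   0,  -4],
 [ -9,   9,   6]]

First compute PC:
[[-51,   3,  50],
 [-30,  78,   4],
 [-60,  42,  46]]
Now row reduce the product.
R2 ← R2 − (10/17)·R1: [0, 1296/17, -432/17]
R3 ← R3 − (20/17)·R1: [0, 654/17, -218/17]
R3 ← R3 − (109/216)·R2: [0, 0, 0]
2 nonzero rows, so rank(PC) = 2.

2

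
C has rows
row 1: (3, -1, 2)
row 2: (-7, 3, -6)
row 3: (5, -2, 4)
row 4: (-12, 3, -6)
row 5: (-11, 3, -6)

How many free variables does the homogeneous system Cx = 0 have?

Row reduce to echelon form.
R2 ← R2 + (7/3)·R1: [0, 2/3, -4/3]
R3 ← R3 − (5/3)·R1: [0, -1/3, 2/3]
R4 ← R4 + (4)·R1: [0, -1, 2]
R5 ← R5 + (11/3)·R1: [0, -2/3, 4/3]
R3 ← R3 + (1/2)·R2: [0, 0, 0]
R4 ← R4 + (3/2)·R2: [0, 0, 0]
R5 ← R5 + R2: [0, 0, 0]
2 nonzero rows, so rank(C) = 2.
C has 3 columns; by rank–nullity, nullity = 3 − 2 = 1.

1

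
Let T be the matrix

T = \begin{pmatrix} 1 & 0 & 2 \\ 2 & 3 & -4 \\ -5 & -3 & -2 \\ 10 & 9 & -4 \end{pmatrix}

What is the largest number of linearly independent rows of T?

2

Row reduce to echelon form.
R2 ← R2 − (2)·R1: [0, 3, -8]
R3 ← R3 + (5)·R1: [0, -3, 8]
R4 ← R4 − (10)·R1: [0, 9, -24]
R3 ← R3 + R2: [0, 0, 0]
R4 ← R4 − (3)·R2: [0, 0, 0]
Echelon form has 2 nonzero rows, so rank(T) = 2.
The rank gives the maximum number of linearly independent rows: 2.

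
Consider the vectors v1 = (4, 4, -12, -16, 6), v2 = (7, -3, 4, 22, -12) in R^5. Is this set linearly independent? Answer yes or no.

Form the matrix with these vectors as rows and row reduce.
R2 ← R2 − (7/4)·R1: [0, -10, 25, 50, -45/2]
2 nonzero rows, so the 2 vectors span a space of dimension 2.
Since 2 = 2, the vectors are linearly independent.

yes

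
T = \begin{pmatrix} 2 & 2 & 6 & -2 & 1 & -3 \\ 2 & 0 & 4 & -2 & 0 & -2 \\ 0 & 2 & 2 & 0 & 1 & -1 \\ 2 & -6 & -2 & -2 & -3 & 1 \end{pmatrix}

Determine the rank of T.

2

Row reduce to echelon form.
R2 ← R2 − R1: [0, -2, -2, 0, -1, 1]
R4 ← R4 − R1: [0, -8, -8, 0, -4, 4]
R3 ← R3 + R2: [0, 0, 0, 0, 0, 0]
R4 ← R4 − (4)·R2: [0, 0, 0, 0, 0, 0]
Echelon form has 2 nonzero rows, so rank(T) = 2.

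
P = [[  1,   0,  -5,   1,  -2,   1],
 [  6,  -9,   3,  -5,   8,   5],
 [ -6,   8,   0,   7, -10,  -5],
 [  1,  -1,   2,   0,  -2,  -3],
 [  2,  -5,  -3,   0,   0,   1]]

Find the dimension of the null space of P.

1

Row reduce to echelon form.
R2 ← R2 − (6)·R1: [0, -9, 33, -11, 20, -1]
R3 ← R3 + (6)·R1: [0, 8, -30, 13, -22, 1]
R4 ← R4 − R1: [0, -1, 7, -1, 0, -4]
R5 ← R5 − (2)·R1: [0, -5, 7, -2, 4, -1]
R3 ← R3 + (8/9)·R2: [0, 0, -2/3, 29/9, -38/9, 1/9]
R4 ← R4 − (1/9)·R2: [0, 0, 10/3, 2/9, -20/9, -35/9]
R5 ← R5 − (5/9)·R2: [0, 0, -34/3, 37/9, -64/9, -4/9]
R4 ← R4 + (5)·R3: [0, 0, 0, 49/3, -70/3, -10/3]
R5 ← R5 − (17)·R3: [0, 0, 0, -152/3, 194/3, -7/3]
R5 ← R5 + (152/49)·R4: [0, 0, 0, 0, -54/7, -621/49]
5 nonzero rows, so rank(P) = 5.
P has 6 columns; by rank–nullity, nullity = 6 − 5 = 1.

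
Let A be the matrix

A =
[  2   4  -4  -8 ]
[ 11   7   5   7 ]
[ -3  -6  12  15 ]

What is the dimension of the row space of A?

3

Row reduce to echelon form.
R2 ← R2 − (11/2)·R1: [0, -15, 27, 51]
R3 ← R3 + (3/2)·R1: [0, 0, 6, 3]
Echelon form has 3 nonzero rows, so rank(A) = 3.
The row space has dimension equal to the rank: 3.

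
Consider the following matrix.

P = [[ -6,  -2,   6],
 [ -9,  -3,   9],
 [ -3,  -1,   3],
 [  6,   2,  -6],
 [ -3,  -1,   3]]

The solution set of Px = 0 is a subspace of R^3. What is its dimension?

2

Row reduce to echelon form.
R2 ← R2 − (3/2)·R1: [0, 0, 0]
R3 ← R3 − (1/2)·R1: [0, 0, 0]
R4 ← R4 + R1: [0, 0, 0]
R5 ← R5 − (1/2)·R1: [0, 0, 0]
1 nonzero row, so rank(P) = 1.
P has 3 columns; by rank–nullity, nullity = 3 − 1 = 2.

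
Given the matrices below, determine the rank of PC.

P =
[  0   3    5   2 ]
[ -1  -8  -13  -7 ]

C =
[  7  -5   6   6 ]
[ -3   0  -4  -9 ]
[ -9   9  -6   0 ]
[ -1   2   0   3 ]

First compute PC:
[[-56,  49, -42, -21],
 [141, -126, 104,  45]]
Now row reduce the product.
R2 ← R2 + (141/56)·R1: [0, -21/8, -7/4, -63/8]
2 nonzero rows, so rank(PC) = 2.

2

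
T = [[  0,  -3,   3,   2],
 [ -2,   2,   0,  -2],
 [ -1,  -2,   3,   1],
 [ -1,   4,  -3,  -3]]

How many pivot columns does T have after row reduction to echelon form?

Row reduce to echelon form.
Swap R1 ↔ R2
R3 ← R3 − (1/2)·R1: [0, -3, 3, 2]
R4 ← R4 − (1/2)·R1: [0, 3, -3, -2]
R3 ← R3 − R2: [0, 0, 0, 0]
R4 ← R4 + R2: [0, 0, 0, 0]
Echelon form has 2 nonzero rows, so rank(T) = 2.
Each nonzero row contributes one pivot column: 2 pivot columns.

2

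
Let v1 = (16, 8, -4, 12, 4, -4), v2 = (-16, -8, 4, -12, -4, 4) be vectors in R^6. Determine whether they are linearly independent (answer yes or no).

no

Form the matrix with these vectors as rows and row reduce.
R2 ← R2 + R1: [0, 0, 0, 0, 0, 0]
1 nonzero row, so the 2 vectors span a space of dimension 1.
Since 1 < 2, the vectors are linearly dependent.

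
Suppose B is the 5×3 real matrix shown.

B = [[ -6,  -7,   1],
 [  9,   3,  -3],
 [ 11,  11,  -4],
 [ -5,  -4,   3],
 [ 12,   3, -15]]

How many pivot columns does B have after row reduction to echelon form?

3

Row reduce to echelon form.
R2 ← R2 + (3/2)·R1: [0, -15/2, -3/2]
R3 ← R3 + (11/6)·R1: [0, -11/6, -13/6]
R4 ← R4 − (5/6)·R1: [0, 11/6, 13/6]
R5 ← R5 + (2)·R1: [0, -11, -13]
R3 ← R3 − (11/45)·R2: [0, 0, -9/5]
R4 ← R4 + (11/45)·R2: [0, 0, 9/5]
R5 ← R5 − (22/15)·R2: [0, 0, -54/5]
R4 ← R4 + R3: [0, 0, 0]
R5 ← R5 − (6)·R3: [0, 0, 0]
Echelon form has 3 nonzero rows, so rank(B) = 3.
Each nonzero row contributes one pivot column: 3 pivot columns.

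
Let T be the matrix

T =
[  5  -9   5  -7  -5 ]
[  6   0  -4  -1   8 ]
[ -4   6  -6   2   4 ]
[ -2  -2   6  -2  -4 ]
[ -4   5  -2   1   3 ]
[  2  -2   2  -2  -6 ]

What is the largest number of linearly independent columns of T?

5

Row reduce to echelon form.
R2 ← R2 − (6/5)·R1: [0, 54/5, -10, 37/5, 14]
R3 ← R3 + (4/5)·R1: [0, -6/5, -2, -18/5, 0]
R4 ← R4 + (2/5)·R1: [0, -28/5, 8, -24/5, -6]
R5 ← R5 + (4/5)·R1: [0, -11/5, 2, -23/5, -1]
R6 ← R6 − (2/5)·R1: [0, 8/5, 0, 4/5, -4]
R3 ← R3 + (1/9)·R2: [0, 0, -28/9, -25/9, 14/9]
R4 ← R4 + (14/27)·R2: [0, 0, 76/27, -26/27, 34/27]
R5 ← R5 + (11/54)·R2: [0, 0, -1/27, -167/54, 50/27]
R6 ← R6 − (4/27)·R2: [0, 0, 40/27, -8/27, -164/27]
R4 ← R4 + (19/21)·R3: [0, 0, 0, -73/21, 8/3]
R5 ← R5 − (1/84)·R3: [0, 0, 0, -257/84, 11/6]
R6 ← R6 + (10/21)·R3: [0, 0, 0, -34/21, -16/3]
R5 ← R5 − (257/292)·R4: [0, 0, 0, 0, -75/146]
R6 ← R6 − (34/73)·R4: [0, 0, 0, 0, -480/73]
R6 ← R6 − (64/5)·R5: [0, 0, 0, 0, 0]
Echelon form has 5 nonzero rows, so rank(T) = 5.
The rank gives the maximum number of linearly independent columns: 5.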